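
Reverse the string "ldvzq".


Input string: 'ldvzq'
Operation: reverse character order
Original order: 'l' -> 'd' -> 'v' -> 'z' -> 'q'
Reversed order: 'q' -> 'z' -> 'v' -> 'd' -> 'l'
Result: qzvdl


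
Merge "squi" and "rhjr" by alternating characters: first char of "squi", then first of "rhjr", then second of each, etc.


String 1: 'squi'
String 2: 'rhjr'
Operation: alternate characters
Pairs: 's'+'r', 'q'+'h', 'u'+'j', 'i'+'r'
Result: srqhujir


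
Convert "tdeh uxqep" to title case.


Input string: 'tdeh uxqep'
Operation: capitalize first letter of each word
Word transformations: 'tdeh'->'Tdeh', 'uxqep'->'Uxqep'
Result: Tdeh Uxqep


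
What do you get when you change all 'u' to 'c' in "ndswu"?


Input string: 'ndswu'
Operation: replace 'u' with 'c'
Positions of 'u': 4
After replacement: ndswc


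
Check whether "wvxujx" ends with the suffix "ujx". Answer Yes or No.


Input string: 'wvxujx'
Suffix to check: 'ujx'
Last 3 characters of input: 'ujx'
Match: True
Result: Yes


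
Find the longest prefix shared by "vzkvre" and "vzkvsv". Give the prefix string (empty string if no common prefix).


String 1: 'vzkvre'
String 2: 'vzkvsv'
Compare position by position:
pos 0: 'v' vs 'v' match
pos 1: 'z' vs 'z' match
pos 2: 'k' vs 'k' match
pos 3: 'v' vs 'v' match
pos 4: 'r' vs 's' differ -> stop
Longest common prefix: "vzkv" (length 4)


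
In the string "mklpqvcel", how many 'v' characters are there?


Input string: 'mklpqvcel'
Target character: 'v'
Scan each position: s[5]='v'
Matches found at indices: 5
Total: 1


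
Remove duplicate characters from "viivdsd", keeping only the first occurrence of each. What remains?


Input: 'viivdsd'
Operation: keep first occurrence of each character
Scan: s[0]='v' new -> keep; s[1]='i' new -> keep; s[2]='i' seen -> skip; s[3]='v' seen -> skip; s[4]='d' new -> keep; s[5]='s' new -> keep; s[6]='d' seen -> skip
Result: vids


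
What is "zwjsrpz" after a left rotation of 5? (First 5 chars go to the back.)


Input: 'zwjsrpz', shift = 5
Operation: split at index 5 and swap parts
Front part s[0:5] = 'zwjsr'
Back part s[5:] = 'pz'
Rotated = back + front = 'pz' + 'zwjsr'
Result: pzzwjsr


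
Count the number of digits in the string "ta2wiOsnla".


Input string: 'ta2wiOsnla'
Operation: count digit characters (0-9)
Scan: 't', 'a', '2'(digit), 'w', 'i', 'O', 's', 'n', 'l', 'a'
Digits found: 1
Result: 1


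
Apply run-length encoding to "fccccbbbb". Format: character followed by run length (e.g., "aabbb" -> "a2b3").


Input: 'fccccbbbb'
Operation: identify consecutive runs
Runs: 'f' -> f1, 'cccc' -> c4, 'bbbb' -> b4
Encoded: f1c4b4


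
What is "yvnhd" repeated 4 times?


Input string: 'yvnhd'
Operation: repeat 4 times
Concatenation: 'yvnhd' + 'yvnhd' + 'yvnhd' + 'yvnhd'
Result: yvnhdyvnhdyvnhdyvnhd


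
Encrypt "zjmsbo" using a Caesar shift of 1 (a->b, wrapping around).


Input: 'zjmsbo', shift = 1
Operation: for each letter, (position + 1) mod 26
Mapping: 'z'(25+1=26, 26 mod 26=0)->'a', 'j'(9+1=10)->'k', 'm'(12+1=13)->'n', 's'(18+1=19)->'t', 'b'(1+1=2)->'c', 'o'(14+1=15)->'p'
Result: akntcp


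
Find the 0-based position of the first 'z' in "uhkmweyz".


Input string: 'uhkmweyz'
Target: 'z'
Scanning left to right: s[0]='u', s[1]='h', s[2]='k', s[3]='m', s[4]='w', s[5]='e', s[6]='y', s[7]='z'
First match at index: 7


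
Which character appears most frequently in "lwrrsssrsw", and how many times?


Input: 'lwrrsssrsw'
Operation: tally each character
Counts: 'l':1, 'r':3, 's':4, 'w':2
Maximum: 's' appears 4 times


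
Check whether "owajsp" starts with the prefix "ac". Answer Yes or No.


Input string: 'owajsp'
Prefix to check: 'ac'
First 2 characters of input: 'ow'
Match: False
Result: No


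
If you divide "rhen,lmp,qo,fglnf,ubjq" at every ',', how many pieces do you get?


Input string: 'rhen,lmp,qo,fglnf,ubjq'
Delimiter: ','
Split result: 'rhen', 'lmp', 'qo', 'fglnf', 'ubjq'
Number of parts: 5


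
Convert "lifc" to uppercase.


Input string: 'lifc'
Operation: convert each letter to uppercase
Mapping: 'l'->'L', 'i'->'I', 'f'->'F', 'c'->'C'
Result: LIFC


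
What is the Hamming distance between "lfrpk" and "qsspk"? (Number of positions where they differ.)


String 1: 'lfrpk'
String 2: 'qsspk'
Compare each position: pos 0: 'l'!='q', pos 1: 'f'!='s', pos 2: 'r'!='s', pos 3: 'p'=='p', pos 4: 'k'=='k'
Differing positions: 3
Hamming distance: 3


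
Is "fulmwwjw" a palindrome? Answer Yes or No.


Input string: 'fulmwwjw'
Reversed: 'wjwwmluf'
Compare pairs: s[0]='f' vs s[7]='w' (mismatch), s[1]='u' vs s[6]='j' (mismatch), s[2]='l' vs s[5]='w' (mismatch), s[3]='m' vs s[4]='w' (mismatch)
Palindrome: No


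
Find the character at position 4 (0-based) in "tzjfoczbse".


Input string: 'tzjfoczbse'
Operation: get character at index 4
Index mapping: s[0]='t', s[1]='z', s[2]='j', s[3]='f', s[4]='o'
Result: 'o'


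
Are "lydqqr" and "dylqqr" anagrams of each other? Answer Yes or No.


String 1: 'lydqqr' -> sorted: 'dlqqry'
String 2: 'dylqqr' -> sorted: 'dlqqry'
Compare sorted forms: 'dlqqry' == 'dlqqry'
Anagram: Yes


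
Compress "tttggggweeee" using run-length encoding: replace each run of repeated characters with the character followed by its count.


Input: 'tttggggweeee'
Operation: identify consecutive runs
Runs: 'ttt' -> t3, 'gggg' -> g4, 'w' -> w1, 'eeee' -> e4
Encoded: t3g4w1e4


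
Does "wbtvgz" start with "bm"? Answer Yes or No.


Input string: 'wbtvgz'
Prefix to check: 'bm'
First 2 characters of input: 'wb'
Match: False
Result: No


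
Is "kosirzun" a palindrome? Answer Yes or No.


Input string: 'kosirzun'
Reversed: 'nuzrisok'
Compare pairs: s[0]='k' vs s[7]='n' (mismatch), s[1]='o' vs s[6]='u' (mismatch), s[2]='s' vs s[5]='z' (mismatch), s[3]='i' vs s[4]='r' (mismatch)
Palindrome: No


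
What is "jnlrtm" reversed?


Input string: 'jnlrtm'
Operation: reverse character order
Original order: 'j' -> 'n' -> 'l' -> 'r' -> 't' -> 'm'
Reversed order: 'm' -> 't' -> 'r' -> 'l' -> 'n' -> 'j'
Result: mtrlnj


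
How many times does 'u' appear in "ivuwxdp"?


Input string: 'ivuwxdp'
Target character: 'u'
Scan each position: s[2]='u'
Matches found at indices: 2
Total: 1


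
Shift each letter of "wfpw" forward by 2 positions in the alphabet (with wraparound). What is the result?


Input: 'wfpw', shift = 2
Operation: for each letter, (position + 2) mod 26
Mapping: 'w'(22+2=24)->'y', 'f'(5+2=7)->'h', 'p'(15+2=17)->'r', 'w'(22+2=24)->'y'
Result: yhry


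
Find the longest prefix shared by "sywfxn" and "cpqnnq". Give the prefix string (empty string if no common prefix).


String 1: 'sywfxn'
String 2: 'cpqnnq'
Compare position by position:
pos 0: 's' vs 'c' differ -> stop
Longest common prefix: "" (length 0)


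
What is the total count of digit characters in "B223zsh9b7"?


Input string: 'B223zsh9b7'
Operation: count digit characters (0-9)
Scan: 'B', '2'(digit), '2'(digit), '3'(digit), 'z', 's', 'h', '9'(digit), 'b', '7'(digit)
Digits found: 5
Result: 5


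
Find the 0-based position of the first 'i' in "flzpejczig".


Input string: 'flzpejczig'
Target: 'i'
Scanning left to right: s[0]='f', s[1]='l', s[2]='z', s[3]='p', s[4]='e', s[5]='j', s[6]='c', s[7]='z', s[8]='i'
First match at index: 8


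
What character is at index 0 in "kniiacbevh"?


Input string: 'kniiacbevh'
Operation: get character at index 0
Index mapping: s[0]='k'
Result: 'k'


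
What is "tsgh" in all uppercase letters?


Input string: 'tsgh'
Operation: convert each letter to uppercase
Mapping: 't'->'T', 's'->'S', 'g'->'G', 'h'->'H'
Result: TSGH


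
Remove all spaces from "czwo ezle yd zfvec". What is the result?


Input string: 'czwo ezle yd zfvec'
Operation: remove all spaces
Words: 'czwo', 'ezle', 'yd', 'zfvec'
Join without spaces: czwoezleydzfvec


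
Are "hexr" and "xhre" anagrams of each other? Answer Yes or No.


String 1: 'hexr' -> sorted: 'ehrx'
String 2: 'xhre' -> sorted: 'ehrx'
Compare sorted forms: 'ehrx' == 'ehrx'
Anagram: Yes


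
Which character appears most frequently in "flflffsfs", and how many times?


Input: 'flflffsfs'
Operation: tally each character
Counts: 'f':5, 'l':2, 's':2
Maximum: 'f' appears 5 times


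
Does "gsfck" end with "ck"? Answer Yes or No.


Input string: 'gsfck'
Suffix to check: 'ck'
Last 2 characters of input: 'ck'
Match: True
Result: Yes


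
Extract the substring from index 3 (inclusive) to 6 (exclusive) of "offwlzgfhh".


Input string: 'offwlzgfhh'
Operation: slice [3:6]
Extract characters: s[3]='w', s[4]='l', s[5]='z'
Result: wlz


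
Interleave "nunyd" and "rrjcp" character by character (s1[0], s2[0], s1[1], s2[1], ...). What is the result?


String 1: 'nunyd'
String 2: 'rrjcp'
Operation: alternate characters
Pairs: 'n'+'r', 'u'+'r', 'n'+'j', 'y'+'c', 'd'+'p'
Result: nrurnjycdp


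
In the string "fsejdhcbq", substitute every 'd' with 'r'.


Input string: 'fsejdhcbq'
Operation: replace 'd' with 'r'
Positions of 'd': 4
After replacement: fsejrhcbq


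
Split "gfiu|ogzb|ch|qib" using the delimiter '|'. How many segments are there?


Input string: 'gfiu|ogzb|ch|qib'
Delimiter: '|'
Split result: 'gfiu', 'ogzb', 'ch', 'qib'
Number of parts: 4


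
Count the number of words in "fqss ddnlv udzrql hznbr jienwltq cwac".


Input string: 'fqss ddnlv udzrql hznbr jienwltq cwac'
Operation: split by spaces
Words found: 'fqss', 'ddnlv', 'udzrql', 'hznbr', 'jienwltq', 'cwac'
Word count: 6


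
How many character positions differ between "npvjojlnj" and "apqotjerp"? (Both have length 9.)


String 1: 'npvjojlnj'
String 2: 'apqotjerp'
Compare each position: pos 0: 'n'!='a', pos 1: 'p'=='p', pos 2: 'v'!='q', pos 3: 'j'!='o', pos 4: 'o'!='t', pos 5: 'j'=='j', pos 6: 'l'!='e', pos 7: 'n'!='r', pos 8: 'j'!='p'
Differing positions: 7
Hamming distance: 7


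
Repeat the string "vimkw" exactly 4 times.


Input string: 'vimkw'
Operation: repeat 4 times
Concatenation: 'vimkw' + 'vimkw' + 'vimkw' + 'vimkw'
Result: vimkwvimkwvimkwvimkw


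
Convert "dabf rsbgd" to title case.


Input string: 'dabf rsbgd'
Operation: capitalize first letter of each word
Word transformations: 'dabf'->'Dabf', 'rsbgd'->'Rsbgd'
Result: Dabf Rsbgd


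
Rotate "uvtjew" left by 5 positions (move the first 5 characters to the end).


Input: 'uvtjew', shift = 5
Operation: split at index 5 and swap parts
Front part s[0:5] = 'uvtje'
Back part s[5:] = 'w'
Rotated = back + front = 'w' + 'uvtje'
Result: wuvtje


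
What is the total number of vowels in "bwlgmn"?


Input string: 'bwlgmn'
Operation: count vowels (a, e, i, o, u)
Scan: s[0]='b', s[1]='w', s[2]='l', s[3]='g', s[4]='m', s[5]='n'
Vowels found: 0
Result: 0


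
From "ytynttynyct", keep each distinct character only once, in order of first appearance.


Input: 'ytynttynyct'
Operation: keep first occurrence of each character
Scan: s[0]='y' new -> keep; s[1]='t' new -> keep; s[2]='y' seen -> skip; s[3]='n' new -> keep; s[4]='t' seen -> skip; s[5]='t' seen -> skip; s[6]='y' seen -> skip; s[7]='n' seen -> skip; s[8]='y' seen -> skip; s[9]='c' new -> keep; s[10]='t' seen -> skip
Result: ytnc


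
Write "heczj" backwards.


Input string: 'heczj'
Operation: reverse character order
Original order: 'h' -> 'e' -> 'c' -> 'z' -> 'j'
Reversed order: 'j' -> 'z' -> 'c' -> 'e' -> 'h'
Result: jzceh


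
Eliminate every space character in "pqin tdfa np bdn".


Input string: 'pqin tdfa np bdn'
Operation: remove all spaces
Words: 'pqin', 'tdfa', 'np', 'bdn'
Join without spaces: pqintdfanpbdn


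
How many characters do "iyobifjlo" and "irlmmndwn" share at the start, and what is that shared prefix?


String 1: 'iyobifjlo'
String 2: 'irlmmndwn'
Compare position by position:
pos 0: 'i' vs 'i' match
pos 1: 'y' vs 'r' differ -> stop
Longest common prefix: "i" (length 1)


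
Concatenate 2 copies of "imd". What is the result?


Input string: 'imd'
Operation: repeat 2 times
Concatenation: 'imd' + 'imd'
Result: imdimd


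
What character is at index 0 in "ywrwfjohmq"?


Input string: 'ywrwfjohmq'
Operation: get character at index 0
Index mapping: s[0]='y'
Result: 'y'


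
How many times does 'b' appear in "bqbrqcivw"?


Input string: 'bqbrqcivw'
Target character: 'b'
Scan each position: s[0]='b', s[2]='b'
Matches found at indices: 0, 2
Total: 2


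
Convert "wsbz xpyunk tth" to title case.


Input string: 'wsbz xpyunk tth'
Operation: capitalize first letter of each word
Word transformations: 'wsbz'->'Wsbz', 'xpyunk'->'Xpyunk', 'tth'->'Tth'
Result: Wsbz Xpyunk Tth


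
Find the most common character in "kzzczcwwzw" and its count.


Input: 'kzzczcwwzw'
Operation: tally each character
Counts: 'c':2, 'k':1, 'w':3, 'z':4
Maximum: 'z' appears 4 times


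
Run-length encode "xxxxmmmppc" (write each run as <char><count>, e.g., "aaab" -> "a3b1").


Input: 'xxxxmmmppc'
Operation: identify consecutive runs
Runs: 'xxxx' -> x4, 'mmm' -> m3, 'pp' -> p2, 'c' -> c1
Encoded: x4m3p2c1


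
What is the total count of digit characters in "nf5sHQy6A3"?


Input string: 'nf5sHQy6A3'
Operation: count digit characters (0-9)
Scan: 'n', 'f', '5'(digit), 's', 'H', 'Q', 'y', '6'(digit), 'A', '3'(digit)
Digits found: 3
Result: 3


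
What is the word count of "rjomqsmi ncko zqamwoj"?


Input string: 'rjomqsmi ncko zqamwoj'
Operation: split by spaces
Words found: 'rjomqsmi', 'ncko', 'zqamwoj'
Word count: 3


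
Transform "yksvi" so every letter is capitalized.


Input string: 'yksvi'
Operation: convert each letter to uppercase
Mapping: 'y'->'Y', 'k'->'K', 's'->'S', 'v'->'V', 'i'->'I'
Result: YKSVI


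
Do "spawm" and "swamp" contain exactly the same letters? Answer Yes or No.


String 1: 'spawm' -> sorted: 'ampsw'
String 2: 'swamp' -> sorted: 'ampsw'
Compare sorted forms: 'ampsw' == 'ampsw'
Anagram: Yes


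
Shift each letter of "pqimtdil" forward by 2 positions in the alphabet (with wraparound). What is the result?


Input: 'pqimtdil', shift = 2
Operation: for each letter, (position + 2) mod 26
Mapping: 'p'(15+2=17)->'r', 'q'(16+2=18)->'s', 'i'(8+2=10)->'k', 'm'(12+2=14)->'o', 't'(19+2=21)->'v', 'd'(3+2=5)->'f', 'i'(8+2=10)->'k', 'l'(11+2=13)->'n'
Result: rskovfkn


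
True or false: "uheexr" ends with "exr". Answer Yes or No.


Input string: 'uheexr'
Suffix to check: 'exr'
Last 3 characters of input: 'exr'
Match: True
Result: Yes


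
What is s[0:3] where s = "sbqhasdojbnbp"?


Input string: 'sbqhasdojbnbp'
Operation: slice [0:3]
Extract characters: s[0]='s', s[1]='b', s[2]='q'
Result: sbq


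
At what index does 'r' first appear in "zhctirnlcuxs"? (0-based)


Input string: 'zhctirnlcuxs'
Target: 'r'
Scanning left to right: s[0]='z', s[1]='h', s[2]='c', s[3]='t', s[4]='i', s[5]='r'
First match at index: 5


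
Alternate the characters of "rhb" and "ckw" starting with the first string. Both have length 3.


String 1: 'rhb'
String 2: 'ckw'
Operation: alternate characters
Pairs: 'r'+'c', 'h'+'k', 'b'+'w'
Result: rchkbw


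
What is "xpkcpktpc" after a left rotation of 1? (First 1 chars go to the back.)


Input: 'xpkcpktpc', shift = 1
Operation: split at index 1 and swap parts
Front part s[0:1] = 'x'
Back part s[1:] = 'pkcpktpc'
Rotated = back + front = 'pkcpktpc' + 'x'
Result: pkcpktpcx


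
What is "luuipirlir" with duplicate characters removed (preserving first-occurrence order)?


Input: 'luuipirlir'
Operation: keep first occurrence of each character
Scan: s[0]='l' new -> keep; s[1]='u' new -> keep; s[2]='u' seen -> skip; s[3]='i' new -> keep; s[4]='p' new -> keep; s[5]='i' seen -> skip; s[6]='r' new -> keep; s[7]='l' seen -> skip; s[8]='i' seen -> skip; s[9]='r' seen -> skip
Result: luipr


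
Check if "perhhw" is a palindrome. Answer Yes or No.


Input string: 'perhhw'
Reversed: 'whhrep'
Compare pairs: s[0]='p' vs s[5]='w' (mismatch), s[1]='e' vs s[4]='h' (mismatch), s[2]='r' vs s[3]='h' (mismatch)
Palindrome: No


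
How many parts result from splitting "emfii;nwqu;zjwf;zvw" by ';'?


Input string: 'emfii;nwqu;zjwf;zvw'
Delimiter: ';'
Split result: 'emfii', 'nwqu', 'zjwf', 'zvw'
Number of parts: 4


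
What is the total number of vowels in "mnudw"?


Input string: 'mnudw'
Operation: count vowels (a, e, i, o, u)
Scan: s[0]='m', s[1]='n', s[2]='u' (vowel), s[3]='d', s[4]='w'
Vowels found: 1
Result: 1


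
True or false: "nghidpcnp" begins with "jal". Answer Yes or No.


Input string: 'nghidpcnp'
Prefix to check: 'jal'
First 3 characters of input: 'ngh'
Match: False
Result: No


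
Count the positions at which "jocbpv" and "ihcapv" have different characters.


String 1: 'jocbpv'
String 2: 'ihcapv'
Compare each position: pos 0: 'j'!='i', pos 1: 'o'!='h', pos 2: 'c'=='c', pos 3: 'b'!='a', pos 4: 'p'=='p', pos 5: 'v'=='v'
Differing positions: 3
Hamming distance: 3


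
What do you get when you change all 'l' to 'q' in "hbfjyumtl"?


Input string: 'hbfjyumtl'
Operation: replace 'l' with 'q'
Positions of 'l': 8
After replacement: hbfjyumtq


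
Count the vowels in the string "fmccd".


Input string: 'fmccd'
Operation: count vowels (a, e, i, o, u)
Scan: s[0]='f', s[1]='m', s[2]='c', s[3]='c', s[4]='d'
Vowels found: 0
Result: 0


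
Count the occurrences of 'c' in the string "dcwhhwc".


Input string: 'dcwhhwc'
Target character: 'c'
Scan each position: s[1]='c', s[6]='c'
Matches found at indices: 1, 6
Total: 2


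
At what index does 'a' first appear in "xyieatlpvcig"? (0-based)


Input string: 'xyieatlpvcig'
Target: 'a'
Scanning left to right: s[0]='x', s[1]='y', s[2]='i', s[3]='e', s[4]='a'
First match at index: 4


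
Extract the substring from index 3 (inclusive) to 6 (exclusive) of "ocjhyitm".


Input string: 'ocjhyitm'
Operation: slice [3:6]
Extract characters: s[3]='h', s[4]='y', s[5]='i'
Result: hyi


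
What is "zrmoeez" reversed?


Input string: 'zrmoeez'
Operation: reverse character order
Original order: 'z' -> 'r' -> 'm' -> 'o' -> 'e' -> 'e' -> 'z'
Reversed order: 'z' -> 'e' -> 'e' -> 'o' -> 'm' -> 'r' -> 'z'
Result: zeeomrz


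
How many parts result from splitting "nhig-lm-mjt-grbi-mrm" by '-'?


Input string: 'nhig-lm-mjt-grbi-mrm'
Delimiter: '-'
Split result: 'nhig', 'lm', 'mjt', 'grbi', 'mrm'
Number of parts: 5


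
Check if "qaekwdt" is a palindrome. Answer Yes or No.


Input string: 'qaekwdt'
Reversed: 'tdwkeaq'
Compare pairs: s[0]='q' vs s[6]='t' (mismatch), s[1]='a' vs s[5]='d' (mismatch), s[2]='e' vs s[4]='w' (mismatch)
Palindrome: No


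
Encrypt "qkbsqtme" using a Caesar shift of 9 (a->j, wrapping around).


Input: 'qkbsqtme', shift = 9
Operation: for each letter, (position + 9) mod 26
Mapping: 'q'(16+9=25)->'z', 'k'(10+9=19)->'t', 'b'(1+9=10)->'k', 's'(18+9=27, 27 mod 26=1)->'b', 'q'(16+9=25)->'z', 't'(19+9=28, 28 mod 26=2)->'c', 'm'(12+9=21)->'v', 'e'(4+9=13)->'n'
Result: ztkbzcvn


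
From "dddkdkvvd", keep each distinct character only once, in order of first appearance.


Input: 'dddkdkvvd'
Operation: keep first occurrence of each character
Scan: s[0]='d' new -> keep; s[1]='d' seen -> skip; s[2]='d' seen -> skip; s[3]='k' new -> keep; s[4]='d' seen -> skip; s[5]='k' seen -> skip; s[6]='v' new -> keep; s[7]='v' seen -> skip; s[8]='d' seen -> skip
Result: dkv


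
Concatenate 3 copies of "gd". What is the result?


Input string: 'gd'
Operation: repeat 3 times
Concatenation: 'gd' + 'gd' + 'gd'
Result: gdgdgd


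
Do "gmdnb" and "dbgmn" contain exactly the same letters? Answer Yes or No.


String 1: 'gmdnb' -> sorted: 'bdgmn'
String 2: 'dbgmn' -> sorted: 'bdgmn'
Compare sorted forms: 'bdgmn' == 'bdgmn'
Anagram: Yes


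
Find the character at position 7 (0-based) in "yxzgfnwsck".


Input string: 'yxzgfnwsck'
Operation: get character at index 7
Index mapping: s[0]='y', s[1]='x', s[2]='z', s[3]='g', s[4]='f', s[5]='n', s[6]='w', s[7]='s'
Result: 's'


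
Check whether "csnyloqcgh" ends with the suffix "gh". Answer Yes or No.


Input string: 'csnyloqcgh'
Suffix to check: 'gh'
Last 2 characters of input: 'gh'
Match: True
Result: Yes


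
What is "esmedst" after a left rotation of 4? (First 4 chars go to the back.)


Input: 'esmedst', shift = 4
Operation: split at index 4 and swap parts
Front part s[0:4] = 'esme'
Back part s[4:] = 'dst'
Rotated = back + front = 'dst' + 'esme'
Result: dstesme


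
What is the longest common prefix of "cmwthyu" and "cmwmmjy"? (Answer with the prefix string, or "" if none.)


String 1: 'cmwthyu'
String 2: 'cmwmmjy'
Compare position by position:
pos 0: 'c' vs 'c' match
pos 1: 'm' vs 'm' match
pos 2: 'w' vs 'w' match
pos 3: 't' vs 'm' differ -> stop
Longest common prefix: "cmw" (length 3)


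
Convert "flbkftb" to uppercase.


Input string: 'flbkftb'
Operation: convert each letter to uppercase
Mapping: 'f'->'F', 'l'->'L', 'b'->'B', 'k'->'K', 'f'->'F', 't'->'T', 'b'->'B'
Result: FLBKFTB


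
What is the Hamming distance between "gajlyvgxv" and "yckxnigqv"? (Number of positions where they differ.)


String 1: 'gajlyvgxv'
String 2: 'yckxnigqv'
Compare each position: pos 0: 'g'!='y', pos 1: 'a'!='c', pos 2: 'j'!='k', pos 3: 'l'!='x', pos 4: 'y'!='n', pos 5: 'v'!='i', pos 6: 'g'=='g', pos 7: 'x'!='q', pos 8: 'v'=='v'
Differing positions: 7
Hamming distance: 7


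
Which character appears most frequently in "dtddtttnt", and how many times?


Input: 'dtddtttnt'
Operation: tally each character
Counts: 'd':3, 'n':1, 't':5
Maximum: 't' appears 5 times


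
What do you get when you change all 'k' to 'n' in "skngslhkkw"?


Input string: 'skngslhkkw'
Operation: replace 'k' with 'n'
Positions of 'k': 1, 7, 8
After replacement: snngslhnnw


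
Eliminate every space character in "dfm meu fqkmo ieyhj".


Input string: 'dfm meu fqkmo ieyhj'
Operation: remove all spaces
Words: 'dfm', 'meu', 'fqkmo', 'ieyhj'
Join without spaces: dfmmeufqkmoieyhj


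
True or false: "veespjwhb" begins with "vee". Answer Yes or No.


Input string: 'veespjwhb'
Prefix to check: 'vee'
First 3 characters of input: 'vee'
Match: True
Result: Yes


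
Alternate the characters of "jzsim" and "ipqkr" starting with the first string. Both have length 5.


String 1: 'jzsim'
String 2: 'ipqkr'
Operation: alternate characters
Pairs: 'j'+'i', 'z'+'p', 's'+'q', 'i'+'k', 'm'+'r'
Result: jizpsqikmr


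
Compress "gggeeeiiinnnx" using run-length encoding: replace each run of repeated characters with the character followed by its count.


Input: 'gggeeeiiinnnx'
Operation: identify consecutive runs
Runs: 'ggg' -> g3, 'eee' -> e3, 'iii' -> i3, 'nnn' -> n3, 'x' -> x1
Encoded: g3e3i3n3x1


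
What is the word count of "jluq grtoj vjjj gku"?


Input string: 'jluq grtoj vjjj gku'
Operation: split by spaces
Words found: 'jluq', 'grtoj', 'vjjj', 'gku'
Word count: 4


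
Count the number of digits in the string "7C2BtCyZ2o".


Input string: '7C2BtCyZ2o'
Operation: count digit characters (0-9)
Scan: '7'(digit), 'C', '2'(digit), 'B', 't', 'C', 'y', 'Z', '2'(digit), 'o'
Digits found: 3
Result: 3


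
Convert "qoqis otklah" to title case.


Input string: 'qoqis otklah'
Operation: capitalize first letter of each word
Word transformations: 'qoqis'->'Qoqis', 'otklah'->'Otklah'
Result: Qoqis Otklah


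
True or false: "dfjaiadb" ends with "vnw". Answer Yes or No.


Input string: 'dfjaiadb'
Suffix to check: 'vnw'
Last 3 characters of input: 'adb'
Match: False
Result: No


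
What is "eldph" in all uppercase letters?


Input string: 'eldph'
Operation: convert each letter to uppercase
Mapping: 'e'->'E', 'l'->'L', 'd'->'D', 'p'->'P', 'h'->'H'
Result: ELDPH


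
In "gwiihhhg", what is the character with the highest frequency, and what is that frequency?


Input: 'gwiihhhg'
Operation: tally each character
Counts: 'g':2, 'h':3, 'i':2, 'w':1
Maximum: 'h' appears 3 times


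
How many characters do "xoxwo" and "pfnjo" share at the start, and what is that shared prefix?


String 1: 'xoxwo'
String 2: 'pfnjo'
Compare position by position:
pos 0: 'x' vs 'p' differ -> stop
Longest common prefix: "" (length 0)


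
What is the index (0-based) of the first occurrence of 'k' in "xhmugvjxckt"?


Input string: 'xhmugvjxckt'
Target: 'k'
Scanning left to right: s[0]='x', s[1]='h', s[2]='m', s[3]='u', s[4]='g', s[5]='v', s[6]='j', s[7]='x', s[8]='c', s[9]='k'
First match at index: 9


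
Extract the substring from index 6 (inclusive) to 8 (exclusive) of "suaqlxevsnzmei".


Input string: 'suaqlxevsnzmei'
Operation: slice [6:8]
Extract characters: s[6]='e', s[7]='v'
Result: ev


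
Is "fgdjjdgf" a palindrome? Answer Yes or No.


Input string: 'fgdjjdgf'
Reversed: 'fgdjjdgf'
Compare pairs: s[0]='f' vs s[7]='f' (match), s[1]='g' vs s[6]='g' (match), s[2]='d' vs s[5]='d' (match), s[3]='j' vs s[4]='j' (match)
Palindrome: Yes


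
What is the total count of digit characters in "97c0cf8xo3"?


Input string: '97c0cf8xo3'
Operation: count digit characters (0-9)
Scan: '9'(digit), '7'(digit), 'c', '0'(digit), 'c', 'f', '8'(digit), 'x', 'o', '3'(digit)
Digits found: 5
Result: 5


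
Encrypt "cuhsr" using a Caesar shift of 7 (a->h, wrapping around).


Input: 'cuhsr', shift = 7
Operation: for each letter, (position + 7) mod 26
Mapping: 'c'(2+7=9)->'j', 'u'(20+7=27, 27 mod 26=1)->'b', 'h'(7+7=14)->'o', 's'(18+7=25)->'z', 'r'(17+7=24)->'y'
Result: jbozy


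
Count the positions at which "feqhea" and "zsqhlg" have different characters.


String 1: 'feqhea'
String 2: 'zsqhlg'
Compare each position: pos 0: 'f'!='z', pos 1: 'e'!='s', pos 2: 'q'=='q', pos 3: 'h'=='h', pos 4: 'e'!='l', pos 5: 'a'!='g'
Differing positions: 4
Hamming distance: 4


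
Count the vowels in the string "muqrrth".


Input string: 'muqrrth'
Operation: count vowels (a, e, i, o, u)
Scan: s[0]='m', s[1]='u' (vowel), s[2]='q', s[3]='r', s[4]='r', s[5]='t', s[6]='h'
Vowels found: 1
Result: 1


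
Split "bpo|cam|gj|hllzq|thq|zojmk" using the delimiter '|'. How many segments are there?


Input string: 'bpo|cam|gj|hllzq|thq|zojmk'
Delimiter: '|'
Split result: 'bpo', 'cam', 'gj', 'hllzq', 'thq', 'zojmk'
Number of parts: 6


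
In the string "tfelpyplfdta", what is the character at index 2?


Input string: 'tfelpyplfdta'
Operation: get character at index 2
Index mapping: s[0]='t', s[1]='f', s[2]='e'
Result: 'e'


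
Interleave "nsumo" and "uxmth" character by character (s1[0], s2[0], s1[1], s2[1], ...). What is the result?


String 1: 'nsumo'
String 2: 'uxmth'
Operation: alternate characters
Pairs: 'n'+'u', 's'+'x', 'u'+'m', 'm'+'t', 'o'+'h'
Result: nusxummtoh


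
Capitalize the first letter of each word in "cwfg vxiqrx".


Input string: 'cwfg vxiqrx'
Operation: capitalize first letter of each word
Word transformations: 'cwfg'->'Cwfg', 'vxiqrx'->'Vxiqrx'
Result: Cwfg Vxiqrx


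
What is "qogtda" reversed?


Input string: 'qogtda'
Operation: reverse character order
Original order: 'q' -> 'o' -> 'g' -> 't' -> 'd' -> 'a'
Reversed order: 'a' -> 'd' -> 't' -> 'g' -> 'o' -> 'q'
Result: adtgoq


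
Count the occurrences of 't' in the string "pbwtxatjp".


Input string: 'pbwtxatjp'
Target character: 't'
Scan each position: s[3]='t', s[6]='t'
Matches found at indices: 3, 6
Total: 2


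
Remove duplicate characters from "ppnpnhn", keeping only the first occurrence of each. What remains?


Input: 'ppnpnhn'
Operation: keep first occurrence of each character
Scan: s[0]='p' new -> keep; s[1]='p' seen -> skip; s[2]='n' new -> keep; s[3]='p' seen -> skip; s[4]='n' seen -> skip; s[5]='h' new -> keep; s[6]='n' seen -> skip
Result: pnh


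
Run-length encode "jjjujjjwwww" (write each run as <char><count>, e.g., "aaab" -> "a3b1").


Input: 'jjjujjjwwww'
Operation: identify consecutive runs
Runs: 'jjj' -> j3, 'u' -> u1, 'jjj' -> j3, 'wwww' -> w4
Encoded: j3u1j3w4


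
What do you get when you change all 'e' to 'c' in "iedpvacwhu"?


Input string: 'iedpvacwhu'
Operation: replace 'e' with 'c'
Positions of 'e': 1
After replacement: icdpvacwhu


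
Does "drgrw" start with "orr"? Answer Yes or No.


Input string: 'drgrw'
Prefix to check: 'orr'
First 3 characters of input: 'drg'
Match: False
Result: No


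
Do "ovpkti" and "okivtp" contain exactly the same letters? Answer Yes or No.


String 1: 'ovpkti' -> sorted: 'ikoptv'
String 2: 'okivtp' -> sorted: 'ikoptv'
Compare sorted forms: 'ikoptv' == 'ikoptv'
Anagram: Yes


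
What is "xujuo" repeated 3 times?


Input string: 'xujuo'
Operation: repeat 3 times
Concatenation: 'xujuo' + 'xujuo' + 'xujuo'
Result: xujuoxujuoxujuo


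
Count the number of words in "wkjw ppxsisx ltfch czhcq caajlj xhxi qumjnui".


Input string: 'wkjw ppxsisx ltfch czhcq caajlj xhxi qumjnui'
Operation: split by spaces
Words found: 'wkjw', 'ppxsisx', 'ltfch', 'czhcq', 'caajlj', 'xhxi', 'qumjnui'
Word count: 7


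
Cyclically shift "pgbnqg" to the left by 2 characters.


Input: 'pgbnqg', shift = 2
Operation: split at index 2 and swap parts
Front part s[0:2] = 'pg'
Back part s[2:] = 'bnqg'
Rotated = back + front = 'bnqg' + 'pg'
Result: bnqgpg


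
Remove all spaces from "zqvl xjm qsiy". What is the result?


Input string: 'zqvl xjm qsiy'
Operation: remove all spaces
Words: 'zqvl', 'xjm', 'qsiy'
Join without spaces: zqvlxjmqsiy


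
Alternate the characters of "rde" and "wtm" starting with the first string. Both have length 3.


String 1: 'rde'
String 2: 'wtm'
Operation: alternate characters
Pairs: 'r'+'w', 'd'+'t', 'e'+'m'
Result: rwdtem


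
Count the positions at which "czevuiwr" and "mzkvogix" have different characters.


String 1: 'czevuiwr'
String 2: 'mzkvogix'
Compare each position: pos 0: 'c'!='m', pos 1: 'z'=='z', pos 2: 'e'!='k', pos 3: 'v'=='v', pos 4: 'u'!='o', pos 5: 'i'!='g', pos 6: 'w'!='i', pos 7: 'r'!='x'
Differing positions: 6
Hamming distance: 6


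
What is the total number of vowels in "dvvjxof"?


Input string: 'dvvjxof'
Operation: count vowels (a, e, i, o, u)
Scan: s[0]='d', s[1]='v', s[2]='v', s[3]='j', s[4]='x', s[5]='o' (vowel), s[6]='f'
Vowels found: 1
Result: 1


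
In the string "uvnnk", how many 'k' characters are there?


Input string: 'uvnnk'
Target character: 'k'
Scan each position: s[4]='k'
Matches found at indices: 4
Total: 1


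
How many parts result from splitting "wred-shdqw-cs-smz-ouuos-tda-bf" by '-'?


Input string: 'wred-shdqw-cs-smz-ouuos-tda-bf'
Delimiter: '-'
Split result: 'wred', 'shdqw', 'cs', 'smz', 'ouuos', 'tda', 'bf'
Number of parts: 7


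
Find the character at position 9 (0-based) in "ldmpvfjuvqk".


Input string: 'ldmpvfjuvqk'
Operation: get character at index 9
Index mapping: s[0]='l', s[1]='d', s[2]='m', s[3]='p', s[4]='v', s[5]='f', s[6]='j', s[7]='u', s[8]='v', s[9]='q'
Result: 'q'


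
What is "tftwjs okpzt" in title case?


Input string: 'tftwjs okpzt'
Operation: capitalize first letter of each word
Word transformations: 'tftwjs'->'Tftwjs', 'okpzt'->'Okpzt'
Result: Tftwjs Okpzt


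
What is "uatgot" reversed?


Input string: 'uatgot'
Operation: reverse character order
Original order: 'u' -> 'a' -> 't' -> 'g' -> 'o' -> 't'
Reversed order: 't' -> 'o' -> 'g' -> 't' -> 'a' -> 'u'
Result: togtau


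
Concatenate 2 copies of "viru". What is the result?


Input string: 'viru'
Operation: repeat 2 times
Concatenation: 'viru' + 'viru'
Result: viruviru


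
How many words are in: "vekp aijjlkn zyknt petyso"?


Input string: 'vekp aijjlkn zyknt petyso'
Operation: split by spaces
Words found: 'vekp', 'aijjlkn', 'zyknt', 'petyso'
Word count: 4


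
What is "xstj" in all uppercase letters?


Input string: 'xstj'
Operation: convert each letter to uppercase
Mapping: 'x'->'X', 's'->'S', 't'->'T', 'j'->'J'
Result: XSTJ


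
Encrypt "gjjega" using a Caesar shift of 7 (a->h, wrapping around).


Input: 'gjjega', shift = 7
Operation: for each letter, (position + 7) mod 26
Mapping: 'g'(6+7=13)->'n', 'j'(9+7=16)->'q', 'j'(9+7=16)->'q', 'e'(4+7=11)->'l', 'g'(6+7=13)->'n', 'a'(0+7=7)->'h'
Result: nqqlnh


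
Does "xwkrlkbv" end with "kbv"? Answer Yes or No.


Input string: 'xwkrlkbv'
Suffix to check: 'kbv'
Last 3 characters of input: 'kbv'
Match: True
Result: Yes


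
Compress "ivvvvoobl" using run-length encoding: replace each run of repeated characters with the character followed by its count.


Input: 'ivvvvoobl'
Operation: identify consecutive runs
Runs: 'i' -> i1, 'vvvv' -> v4, 'oo' -> o2, 'b' -> b1, 'l' -> l1
Encoded: i1v4o2b1l1


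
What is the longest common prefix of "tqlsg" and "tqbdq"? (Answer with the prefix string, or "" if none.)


String 1: 'tqlsg'
String 2: 'tqbdq'
Compare position by position:
pos 0: 't' vs 't' match
pos 1: 'q' vs 'q' match
pos 2: 'l' vs 'b' differ -> stop
Longest common prefix: "tq" (length 2)


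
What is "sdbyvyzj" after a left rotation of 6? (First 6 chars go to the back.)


Input: 'sdbyvyzj', shift = 6
Operation: split at index 6 and swap parts
Front part s[0:6] = 'sdbyvy'
Back part s[6:] = 'zj'
Rotated = back + front = 'zj' + 'sdbyvy'
Result: zjsdbyvy


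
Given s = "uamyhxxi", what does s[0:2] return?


Input string: 'uamyhxxi'
Operation: slice [0:2]
Extract characters: s[0]='u', s[1]='a'
Result: ua


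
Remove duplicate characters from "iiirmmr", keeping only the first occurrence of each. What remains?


Input: 'iiirmmr'
Operation: keep first occurrence of each character
Scan: s[0]='i' new -> keep; s[1]='i' seen -> skip; s[2]='i' seen -> skip; s[3]='r' new -> keep; s[4]='m' new -> keep; s[5]='m' seen -> skip; s[6]='r' seen -> skip
Result: irm


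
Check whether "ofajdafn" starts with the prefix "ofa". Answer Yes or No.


Input string: 'ofajdafn'
Prefix to check: 'ofa'
First 3 characters of input: 'ofa'
Match: True
Result: Yes


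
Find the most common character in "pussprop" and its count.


Input: 'pussprop'
Operation: tally each character
Counts: 'o':1, 'p':3, 'r':1, 's':2, 'u':1
Maximum: 'p' appears 3 times


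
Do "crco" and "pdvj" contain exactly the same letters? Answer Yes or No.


String 1: 'crco' -> sorted: 'ccor'
String 2: 'pdvj' -> sorted: 'djpv'
Compare sorted forms: 'ccor' != 'djpv'
Anagram: No


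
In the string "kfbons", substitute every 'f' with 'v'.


Input string: 'kfbons'
Operation: replace 'f' with 'v'
Positions of 'f': 1
After replacement: kvbons


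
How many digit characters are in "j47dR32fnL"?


Input string: 'j47dR32fnL'
Operation: count digit characters (0-9)
Scan: 'j', '4'(digit), '7'(digit), 'd', 'R', '3'(digit), '2'(digit), 'f', 'n', 'L'
Digits found: 4
Result: 4


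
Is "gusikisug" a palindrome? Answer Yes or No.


Input string: 'gusikisug'
Reversed: 'gusikisug'
Compare pairs: s[0]='g' vs s[8]='g' (match), s[1]='u' vs s[7]='u' (match), s[2]='s' vs s[6]='s' (match), s[3]='i' vs s[5]='i' (match)
Palindrome: Yes


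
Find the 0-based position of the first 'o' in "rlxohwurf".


Input string: 'rlxohwurf'
Target: 'o'
Scanning left to right: s[0]='r', s[1]='l', s[2]='x', s[3]='o'
First match at index: 3


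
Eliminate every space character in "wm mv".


Input string: 'wm mv'
Operation: remove all spaces
Words: 'wm', 'mv'
Join without spaces: wmmv


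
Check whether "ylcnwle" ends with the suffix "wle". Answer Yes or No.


Input string: 'ylcnwle'
Suffix to check: 'wle'
Last 3 characters of input: 'wle'
Match: True
Result: Yes


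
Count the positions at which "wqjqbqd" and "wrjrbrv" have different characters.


String 1: 'wqjqbqd'
String 2: 'wrjrbrv'
Compare each position: pos 0: 'w'=='w', pos 1: 'q'!='r', pos 2: 'j'=='j', pos 3: 'q'!='r', pos 4: 'b'=='b', pos 5: 'q'!='r', pos 6: 'd'!='v'
Differing positions: 4
Hamming distance: 4


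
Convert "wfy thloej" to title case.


Input string: 'wfy thloej'
Operation: capitalize first letter of each word
Word transformations: 'wfy'->'Wfy', 'thloej'->'Thloej'
Result: Wfy Thloej


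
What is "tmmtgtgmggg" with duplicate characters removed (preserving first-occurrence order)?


Input: 'tmmtgtgmggg'
Operation: keep first occurrence of each character
Scan: s[0]='t' new -> keep; s[1]='m' new -> keep; s[2]='m' seen -> skip; s[3]='t' seen -> skip; s[4]='g' new -> keep; s[5]='t' seen -> skip; s[6]='g' seen -> skip; s[7]='m' seen -> skip; s[8]='g' seen -> skip; s[9]='g' seen -> skip; s[10]='g' seen -> skip
Result: tmg


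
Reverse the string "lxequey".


Input string: 'lxequey'
Operation: reverse character order
Original order: 'l' -> 'x' -> 'e' -> 'q' -> 'u' -> 'e' -> 'y'
Reversed order: 'y' -> 'e' -> 'u' -> 'q' -> 'e' -> 'x' -> 'l'
Result: yeuqexl


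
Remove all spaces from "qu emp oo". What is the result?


Input string: 'qu emp oo'
Operation: remove all spaces
Words: 'qu', 'emp', 'oo'
Join without spaces: quempoo


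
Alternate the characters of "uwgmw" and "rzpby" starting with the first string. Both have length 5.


String 1: 'uwgmw'
String 2: 'rzpby'
Operation: alternate characters
Pairs: 'u'+'r', 'w'+'z', 'g'+'p', 'm'+'b', 'w'+'y'
Result: urwzgpmbwy


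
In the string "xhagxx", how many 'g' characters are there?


Input string: 'xhagxx'
Target character: 'g'
Scan each position: s[3]='g'
Matches found at indices: 3
Total: 1


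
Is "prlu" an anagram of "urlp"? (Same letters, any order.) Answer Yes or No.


String 1: 'urlp' -> sorted: 'lpru'
String 2: 'prlu' -> sorted: 'lpru'
Compare sorted forms: 'lpru' == 'lpru'
Anagram: Yes


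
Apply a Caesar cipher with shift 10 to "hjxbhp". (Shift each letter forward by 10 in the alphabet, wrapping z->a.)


Input: 'hjxbhp', shift = 10
Operation: for each letter, (position + 10) mod 26
Mapping: 'h'(7+10=17)->'r', 'j'(9+10=19)->'t', 'x'(23+10=33, 33 mod 26=7)->'h', 'b'(1+10=11)->'l', 'h'(7+10=17)->'r', 'p'(15+10=25)->'z'
Result: rthlrz


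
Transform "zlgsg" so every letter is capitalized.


Input string: 'zlgsg'
Operation: convert each letter to uppercase
Mapping: 'z'->'Z', 'l'->'L', 'g'->'G', 's'->'S', 'g'->'G'
Result: ZLGSG


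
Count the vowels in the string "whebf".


Input string: 'whebf'
Operation: count vowels (a, e, i, o, u)
Scan: s[0]='w', s[1]='h', s[2]='e' (vowel), s[3]='b', s[4]='f'
Vowels found: 1
Result: 1


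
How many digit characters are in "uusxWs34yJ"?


Input string: 'uusxWs34yJ'
Operation: count digit characters (0-9)
Scan: 'u', 'u', 's', 'x', 'W', 's', '3'(digit), '4'(digit), 'y', 'J'
Digits found: 2
Result: 2


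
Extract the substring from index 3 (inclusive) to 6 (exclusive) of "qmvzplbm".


Input string: 'qmvzplbm'
Operation: slice [3:6]
Extract characters: s[3]='z', s[4]='p', s[5]='l'
Result: zpl


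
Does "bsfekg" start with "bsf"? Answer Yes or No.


Input string: 'bsfekg'
Prefix to check: 'bsf'
First 3 characters of input: 'bsf'
Match: True
Result: Yes


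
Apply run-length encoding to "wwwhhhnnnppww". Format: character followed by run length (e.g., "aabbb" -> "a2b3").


Input: 'wwwhhhnnnppww'
Operation: identify consecutive runs
Runs: 'www' -> w3, 'hhh' -> h3, 'nnn' -> n3, 'pp' -> p2, 'ww' -> w2
Encoded: w3h3n3p2w2


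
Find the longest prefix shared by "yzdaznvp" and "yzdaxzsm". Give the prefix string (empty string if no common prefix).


String 1: 'yzdaznvp'
String 2: 'yzdaxzsm'
Compare position by position:
pos 0: 'y' vs 'y' match
pos 1: 'z' vs 'z' match
pos 2: 'd' vs 'd' match
pos 3: 'a' vs 'a' match
pos 4: 'z' vs 'x' differ -> stop
Longest common prefix: "yzda" (length 4)


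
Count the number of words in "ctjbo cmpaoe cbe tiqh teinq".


Input string: 'ctjbo cmpaoe cbe tiqh teinq'
Operation: split by spaces
Words found: 'ctjbo', 'cmpaoe', 'cbe', 'tiqh', 'teinq'
Word count: 5


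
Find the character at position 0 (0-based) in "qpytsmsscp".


Input string: 'qpytsmsscp'
Operation: get character at index 0
Index mapping: s[0]='q'
Result: 'q'


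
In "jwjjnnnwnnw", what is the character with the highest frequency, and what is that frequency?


Input: 'jwjjnnnwnnw'
Operation: tally each character
Counts: 'j':3, 'n':5, 'w':3
Maximum: 'n' appears 5 times
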